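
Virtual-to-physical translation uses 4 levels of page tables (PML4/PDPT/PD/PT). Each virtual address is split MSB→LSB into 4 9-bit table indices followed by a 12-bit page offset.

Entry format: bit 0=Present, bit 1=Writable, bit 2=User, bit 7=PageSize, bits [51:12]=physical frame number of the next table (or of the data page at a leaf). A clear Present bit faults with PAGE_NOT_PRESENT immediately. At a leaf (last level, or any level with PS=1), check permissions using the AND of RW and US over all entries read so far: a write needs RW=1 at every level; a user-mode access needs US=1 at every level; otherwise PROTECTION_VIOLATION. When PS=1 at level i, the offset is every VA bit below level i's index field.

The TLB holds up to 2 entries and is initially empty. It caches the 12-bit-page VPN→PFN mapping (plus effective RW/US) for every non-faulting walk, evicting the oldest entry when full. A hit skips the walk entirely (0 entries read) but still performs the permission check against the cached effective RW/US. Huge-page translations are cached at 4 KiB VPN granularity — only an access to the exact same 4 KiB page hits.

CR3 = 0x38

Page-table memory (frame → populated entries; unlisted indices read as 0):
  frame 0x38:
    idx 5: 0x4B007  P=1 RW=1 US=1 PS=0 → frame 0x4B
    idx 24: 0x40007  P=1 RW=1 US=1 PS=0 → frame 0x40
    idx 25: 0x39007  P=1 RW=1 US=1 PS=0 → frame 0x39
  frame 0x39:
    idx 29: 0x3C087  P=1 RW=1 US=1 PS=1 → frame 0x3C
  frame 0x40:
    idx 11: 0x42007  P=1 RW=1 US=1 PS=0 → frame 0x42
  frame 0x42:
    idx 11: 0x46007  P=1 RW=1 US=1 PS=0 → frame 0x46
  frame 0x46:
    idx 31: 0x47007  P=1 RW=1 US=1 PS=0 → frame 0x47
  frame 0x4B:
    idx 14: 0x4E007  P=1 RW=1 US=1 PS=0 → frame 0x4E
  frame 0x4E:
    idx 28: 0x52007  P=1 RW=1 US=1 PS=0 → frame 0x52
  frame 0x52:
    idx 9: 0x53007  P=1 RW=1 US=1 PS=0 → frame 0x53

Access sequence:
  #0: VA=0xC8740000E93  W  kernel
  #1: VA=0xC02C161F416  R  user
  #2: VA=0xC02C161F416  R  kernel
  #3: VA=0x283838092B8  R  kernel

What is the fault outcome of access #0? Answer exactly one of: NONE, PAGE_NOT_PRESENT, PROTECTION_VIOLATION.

Walk each access:
#0 VA=0xC8740000E93 (w,kernel):
  L0: frame=0x38 idx=25 entry=0x39007 [P=1 RW=1 US=1 PS=0]
  L1: frame=0x39 idx=29 entry=0x3C087 [P=1 RW=1 US=1 PS=1]
  ⇒ phys 0x3CE93 (huge @L1)  [2 reads]
#1 VA=0xC02C161F416 (r,user):
  L0: frame=0x38 idx=24 entry=0x40007 [P=1 RW=1 US=1 PS=0]
  L1: frame=0x40 idx=11 entry=0x42007 [P=1 RW=1 US=1 PS=0]
  L2: frame=0x42 idx=11 entry=0x46007 [P=1 RW=1 US=1 PS=0]
  L3: frame=0x46 idx=31 entry=0x47007 [P=1 RW=1 US=1 PS=0]
  ⇒ phys 0x47416  [4 reads]
#2 VA=0xC02C161F416 (r,kernel):
  TLB hit vpn=0xC02C161F → PA=0x47416
#3 VA=0x283838092B8 (r,kernel):
  L0: frame=0x38 idx=5 entry=0x4B007 [P=1 RW=1 US=1 PS=0]
  L1: frame=0x4B idx=14 entry=0x4E007 [P=1 RW=1 US=1 PS=0]
  L2: frame=0x4E idx=28 entry=0x52007 [P=1 RW=1 US=1 PS=0]
  L3: frame=0x52 idx=9 entry=0x53007 [P=1 RW=1 US=1 PS=0]
  ⇒ phys 0x532B8  [4 reads]

Access #0 fault: NONE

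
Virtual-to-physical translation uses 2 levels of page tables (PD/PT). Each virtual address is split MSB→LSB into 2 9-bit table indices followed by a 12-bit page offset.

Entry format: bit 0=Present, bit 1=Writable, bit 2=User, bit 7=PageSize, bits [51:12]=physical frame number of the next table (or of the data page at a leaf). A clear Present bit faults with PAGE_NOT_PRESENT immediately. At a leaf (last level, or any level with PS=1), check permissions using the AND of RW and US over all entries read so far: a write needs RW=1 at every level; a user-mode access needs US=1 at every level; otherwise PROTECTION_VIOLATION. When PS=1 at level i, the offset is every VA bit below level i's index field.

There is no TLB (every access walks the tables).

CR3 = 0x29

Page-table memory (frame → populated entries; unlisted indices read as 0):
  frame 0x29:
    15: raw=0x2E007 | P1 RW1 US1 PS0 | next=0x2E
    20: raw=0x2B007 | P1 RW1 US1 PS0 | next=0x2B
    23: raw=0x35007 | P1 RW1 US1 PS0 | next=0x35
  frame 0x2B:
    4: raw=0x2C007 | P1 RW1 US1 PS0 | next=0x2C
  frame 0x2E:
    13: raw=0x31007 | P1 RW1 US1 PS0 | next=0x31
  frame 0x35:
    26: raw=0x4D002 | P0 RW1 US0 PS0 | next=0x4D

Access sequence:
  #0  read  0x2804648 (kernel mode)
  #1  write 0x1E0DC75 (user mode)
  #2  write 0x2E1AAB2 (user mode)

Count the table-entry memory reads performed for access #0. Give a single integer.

Walk each access:
#0 VA=0x2804648 (r,kernel):
  lvl0: tbl 0x29, slot 20 ⇒ 0x2B007 (P1/RW1/US1/PS0)
  lvl1: tbl 0x2B, slot 4 ⇒ 0x2C007 (P1/RW1/US1/PS0)
  ⇒ phys 0x2C648  [2 reads]
#1 VA=0x1E0DC75 (w,user):
  lvl0: tbl 0x29, slot 15 ⇒ 0x2E007 (P1/RW1/US1/PS0)
  lvl1: tbl 0x2E, slot 13 ⇒ 0x31007 (P1/RW1/US1/PS0)
  ⇒ phys 0x31C75  [2 reads]
#2 VA=0x2E1AAB2 (w,user):
  lvl0: tbl 0x29, slot 23 ⇒ 0x35007 (P1/RW1/US1/PS0)
  lvl1: tbl 0x35, slot 26 ⇒ 0x4D002 (P0/RW1/US0/PS0)
  → PAGE_NOT_PRESENT  (2 entries read)

Entries read for #0: 2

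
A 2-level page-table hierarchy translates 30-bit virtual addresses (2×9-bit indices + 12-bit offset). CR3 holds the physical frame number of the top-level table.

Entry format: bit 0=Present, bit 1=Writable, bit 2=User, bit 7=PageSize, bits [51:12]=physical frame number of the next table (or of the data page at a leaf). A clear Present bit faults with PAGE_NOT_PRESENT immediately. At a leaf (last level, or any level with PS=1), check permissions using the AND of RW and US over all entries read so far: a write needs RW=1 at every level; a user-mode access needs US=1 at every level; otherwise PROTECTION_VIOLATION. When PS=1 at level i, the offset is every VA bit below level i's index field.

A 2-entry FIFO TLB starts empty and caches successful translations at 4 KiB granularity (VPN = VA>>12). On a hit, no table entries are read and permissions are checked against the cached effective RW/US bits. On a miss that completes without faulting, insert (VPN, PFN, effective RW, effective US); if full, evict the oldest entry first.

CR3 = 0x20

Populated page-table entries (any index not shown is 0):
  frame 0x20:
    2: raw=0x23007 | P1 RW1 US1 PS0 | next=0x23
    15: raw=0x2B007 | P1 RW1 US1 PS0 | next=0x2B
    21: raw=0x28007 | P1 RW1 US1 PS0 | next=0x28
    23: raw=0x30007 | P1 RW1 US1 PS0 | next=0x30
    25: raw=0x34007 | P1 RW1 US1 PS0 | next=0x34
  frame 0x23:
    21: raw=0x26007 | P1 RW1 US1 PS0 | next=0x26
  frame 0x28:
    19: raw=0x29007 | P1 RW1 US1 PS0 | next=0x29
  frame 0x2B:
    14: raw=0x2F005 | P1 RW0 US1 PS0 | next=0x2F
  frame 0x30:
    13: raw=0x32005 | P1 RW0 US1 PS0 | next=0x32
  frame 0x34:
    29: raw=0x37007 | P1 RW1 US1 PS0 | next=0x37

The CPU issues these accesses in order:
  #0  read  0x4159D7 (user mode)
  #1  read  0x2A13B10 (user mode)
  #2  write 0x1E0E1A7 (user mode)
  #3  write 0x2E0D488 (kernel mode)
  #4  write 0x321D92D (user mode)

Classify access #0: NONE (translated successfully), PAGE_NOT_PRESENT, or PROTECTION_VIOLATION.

Walk each access:
#0 VA=0x4159D7 (r,user):
  L0: frame=0x20 idx=2 entry=0x23007 [P=1 RW=1 US=1 PS=0]
  L1: frame=0x23 idx=21 entry=0x26007 [P=1 RW=1 US=1 PS=0]
  → PA=0x269D7  (2 entries read)
#1 VA=0x2A13B10 (r,user):
  L0: frame=0x20 idx=21 entry=0x28007 [P=1 RW=1 US=1 PS=0]
  L1: frame=0x28 idx=19 entry=0x29007 [P=1 RW=1 US=1 PS=0]
  → PA=0x29B10  (2 entries read)
#2 VA=0x1E0E1A7 (w,user):
  L0: frame=0x20 idx=15 entry=0x2B007 [P=1 RW=1 US=1 PS=0]
  L1: frame=0x2B idx=14 entry=0x2F005 [P=1 RW=0 US=1 PS=0]
  → PROTECTION_VIOLATION  (2 entries read)
#3 VA=0x2E0D488 (w,kernel):
  L0: frame=0x20 idx=23 entry=0x30007 [P=1 RW=1 US=1 PS=0]
  L1: frame=0x30 idx=13 entry=0x32005 [P=1 RW=0 US=1 PS=0]
  → PROTECTION_VIOLATION  (2 entries read)
#4 VA=0x321D92D (w,user):
  L0: frame=0x20 idx=25 entry=0x34007 [P=1 RW=1 US=1 PS=0]
  L1: frame=0x34 idx=29 entry=0x37007 [P=1 RW=1 US=1 PS=0]
  → PA=0x3792D  (2 entries read)

Access #0 fault: NONE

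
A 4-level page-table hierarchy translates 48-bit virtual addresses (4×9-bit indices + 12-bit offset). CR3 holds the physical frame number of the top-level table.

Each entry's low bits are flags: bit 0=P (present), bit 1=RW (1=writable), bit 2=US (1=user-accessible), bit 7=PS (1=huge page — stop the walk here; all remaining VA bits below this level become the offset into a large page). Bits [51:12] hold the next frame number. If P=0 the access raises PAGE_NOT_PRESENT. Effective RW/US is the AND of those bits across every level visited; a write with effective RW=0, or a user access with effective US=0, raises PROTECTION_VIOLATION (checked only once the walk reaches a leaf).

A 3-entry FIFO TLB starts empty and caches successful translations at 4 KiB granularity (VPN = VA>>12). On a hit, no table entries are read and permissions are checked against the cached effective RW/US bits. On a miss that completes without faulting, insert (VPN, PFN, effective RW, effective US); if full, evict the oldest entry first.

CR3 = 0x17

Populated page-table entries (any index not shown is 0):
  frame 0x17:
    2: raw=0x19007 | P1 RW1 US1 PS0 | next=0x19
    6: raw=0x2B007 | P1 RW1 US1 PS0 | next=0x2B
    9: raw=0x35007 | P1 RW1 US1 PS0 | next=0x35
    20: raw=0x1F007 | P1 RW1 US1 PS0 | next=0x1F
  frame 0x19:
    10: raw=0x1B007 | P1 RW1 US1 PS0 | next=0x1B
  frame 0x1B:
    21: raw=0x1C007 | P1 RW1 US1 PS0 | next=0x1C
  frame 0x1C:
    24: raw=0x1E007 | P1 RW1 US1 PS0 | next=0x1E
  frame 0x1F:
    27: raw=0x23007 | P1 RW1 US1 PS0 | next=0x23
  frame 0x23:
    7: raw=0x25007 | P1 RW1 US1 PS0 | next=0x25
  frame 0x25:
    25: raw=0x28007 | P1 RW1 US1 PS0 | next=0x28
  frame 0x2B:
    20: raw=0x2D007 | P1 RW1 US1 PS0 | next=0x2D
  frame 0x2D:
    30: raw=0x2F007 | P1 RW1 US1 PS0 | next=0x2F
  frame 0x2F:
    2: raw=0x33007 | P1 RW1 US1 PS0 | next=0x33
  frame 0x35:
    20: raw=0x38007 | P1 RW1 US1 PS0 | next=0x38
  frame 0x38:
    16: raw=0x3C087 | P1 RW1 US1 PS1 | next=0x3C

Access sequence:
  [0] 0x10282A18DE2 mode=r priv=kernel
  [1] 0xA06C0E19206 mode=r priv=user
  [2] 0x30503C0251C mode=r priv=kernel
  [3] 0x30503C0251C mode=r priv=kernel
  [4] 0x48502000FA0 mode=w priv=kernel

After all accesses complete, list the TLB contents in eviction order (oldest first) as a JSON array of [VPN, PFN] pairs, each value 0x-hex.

Per-access translation:
#0 VA=0x10282A18DE2 (r,kernel):
  L0: frame=0x17 idx=2 entry=0x19007 [P=1 RW=1 US=1 PS=0]
  L1: frame=0x19 idx=10 entry=0x1B007 [P=1 RW=1 US=1 PS=0]
  L2: frame=0x1B idx=21 entry=0x1C007 [P=1 RW=1 US=1 PS=0]
  L3: frame=0x1C idx=24 entry=0x1E007 [P=1 RW=1 US=1 PS=0]
  ⇒ phys 0x1EDE2  [4 reads]
#1 VA=0xA06C0E19206 (r,user):
  L0: frame=0x17 idx=20 entry=0x1F007 [P=1 RW=1 US=1 PS=0]
  L1: frame=0x1F idx=27 entry=0x23007 [P=1 RW=1 US=1 PS=0]
  L2: frame=0x23 idx=7 entry=0x25007 [P=1 RW=1 US=1 PS=0]
  L3: frame=0x25 idx=25 entry=0x28007 [P=1 RW=1 US=1 PS=0]
  ⇒ phys 0x28206  [4 reads]
#2 VA=0x30503C0251C (r,kernel):
  L0: frame=0x17 idx=6 entry=0x2B007 [P=1 RW=1 US=1 PS=0]
  L1: frame=0x2B idx=20 entry=0x2D007 [P=1 RW=1 US=1 PS=0]
  L2: frame=0x2D idx=30 entry=0x2F007 [P=1 RW=1 US=1 PS=0]
  L3: frame=0x2F idx=2 entry=0x33007 [P=1 RW=1 US=1 PS=0]
  ⇒ phys 0x3351C  [4 reads]
#3 VA=0x30503C0251C (r,kernel):
  TLB hit vpn=0x30503C02 → PA=0x3351C
#4 VA=0x48502000FA0 (w,kernel):
  L0: frame=0x17 idx=9 entry=0x35007 [P=1 RW=1 US=1 PS=0]
  L1: frame=0x35 idx=20 entry=0x38007 [P=1 RW=1 US=1 PS=0]
  L2: frame=0x38 idx=16 entry=0x3C087 [P=1 RW=1 US=1 PS=1]
  ⇒ phys 0x3CFA0 (huge @L2)  [3 reads]

TLB: [["0xA06C0E19", "0x28"], ["0x30503C02", "0x33"], ["0x48502000", "0x3C"]]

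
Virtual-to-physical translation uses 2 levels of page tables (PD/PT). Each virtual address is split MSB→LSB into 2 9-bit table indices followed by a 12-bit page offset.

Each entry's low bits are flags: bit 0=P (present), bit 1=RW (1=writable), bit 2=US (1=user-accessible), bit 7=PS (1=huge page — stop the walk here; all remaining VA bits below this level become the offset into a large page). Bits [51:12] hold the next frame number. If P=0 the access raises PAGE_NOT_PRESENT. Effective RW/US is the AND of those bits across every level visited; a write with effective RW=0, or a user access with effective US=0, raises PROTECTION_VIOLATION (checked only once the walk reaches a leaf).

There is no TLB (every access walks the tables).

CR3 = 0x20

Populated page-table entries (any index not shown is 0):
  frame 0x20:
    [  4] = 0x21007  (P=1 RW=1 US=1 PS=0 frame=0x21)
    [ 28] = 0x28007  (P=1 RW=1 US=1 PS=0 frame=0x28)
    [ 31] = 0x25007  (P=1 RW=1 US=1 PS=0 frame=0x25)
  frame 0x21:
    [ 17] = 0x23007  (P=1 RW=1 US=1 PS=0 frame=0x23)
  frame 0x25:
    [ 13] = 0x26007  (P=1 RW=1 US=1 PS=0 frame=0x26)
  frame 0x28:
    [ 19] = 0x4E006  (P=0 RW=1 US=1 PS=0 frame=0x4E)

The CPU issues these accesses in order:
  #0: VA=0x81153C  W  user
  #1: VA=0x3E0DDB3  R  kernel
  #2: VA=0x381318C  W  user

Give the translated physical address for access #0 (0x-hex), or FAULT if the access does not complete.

Per-access translation:
#0 VA=0x81153C (w,user):
  lvl0: tbl 0x20, slot 4 ⇒ 0x21007 (P1/RW1/US1/PS0)
  lvl1: tbl 0x21, slot 17 ⇒ 0x23007 (P1/RW1/US1/PS0)
  ⇒ phys 0x2353C  [2 reads]
#1 VA=0x3E0DDB3 (r,kernel):
  lvl0: tbl 0x20, slot 31 ⇒ 0x25007 (P1/RW1/US1/PS0)
  lvl1: tbl 0x25, slot 13 ⇒ 0x26007 (P1/RW1/US1/PS0)
  ⇒ phys 0x26DB3  [2 reads]
#2 VA=0x381318C (w,user):
  lvl0: tbl 0x20, slot 28 ⇒ 0x28007 (P1/RW1/US1/PS0)
  lvl1: tbl 0x28, slot 19 ⇒ 0x4E006 (P0/RW1/US1/PS0)
  → PAGE_NOT_PRESENT  (2 entries read)

Access #0 PA: 0x2353C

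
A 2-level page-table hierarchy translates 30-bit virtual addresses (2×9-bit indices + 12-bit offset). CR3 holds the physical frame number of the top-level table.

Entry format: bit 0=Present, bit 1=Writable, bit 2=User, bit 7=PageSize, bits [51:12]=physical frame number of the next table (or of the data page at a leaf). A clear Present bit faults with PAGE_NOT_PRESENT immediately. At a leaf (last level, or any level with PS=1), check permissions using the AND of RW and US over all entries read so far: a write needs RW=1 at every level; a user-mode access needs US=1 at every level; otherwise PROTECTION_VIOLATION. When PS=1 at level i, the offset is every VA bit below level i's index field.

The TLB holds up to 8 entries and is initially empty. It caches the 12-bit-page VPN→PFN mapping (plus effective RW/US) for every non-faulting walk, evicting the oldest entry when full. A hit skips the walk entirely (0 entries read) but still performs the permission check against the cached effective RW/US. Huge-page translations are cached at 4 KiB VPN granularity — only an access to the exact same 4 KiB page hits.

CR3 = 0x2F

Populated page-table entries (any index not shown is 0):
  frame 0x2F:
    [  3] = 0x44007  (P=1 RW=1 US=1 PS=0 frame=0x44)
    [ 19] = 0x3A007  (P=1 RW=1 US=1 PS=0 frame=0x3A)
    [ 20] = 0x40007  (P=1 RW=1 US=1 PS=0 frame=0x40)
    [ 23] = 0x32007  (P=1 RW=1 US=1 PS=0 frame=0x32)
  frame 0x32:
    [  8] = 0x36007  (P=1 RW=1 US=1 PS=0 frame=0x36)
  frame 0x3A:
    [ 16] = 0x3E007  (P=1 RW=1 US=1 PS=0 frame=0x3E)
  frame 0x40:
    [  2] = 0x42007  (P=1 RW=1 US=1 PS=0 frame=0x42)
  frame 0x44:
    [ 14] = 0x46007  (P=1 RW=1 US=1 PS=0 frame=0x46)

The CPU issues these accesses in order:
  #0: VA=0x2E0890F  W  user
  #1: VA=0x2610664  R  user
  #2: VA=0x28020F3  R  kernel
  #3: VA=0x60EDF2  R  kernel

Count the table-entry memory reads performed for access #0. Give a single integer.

Per-access translation:
#0 VA=0x2E0890F (w,user):
  [0] read 0x2F idx=23: raw=0x32007 flags P=1 W=1 U=1 S=0
  [1] read 0x32 idx=8: raw=0x36007 flags P=1 W=1 U=1 S=0
  ⇒ phys 0x3690F  [2 reads]
#1 VA=0x2610664 (r,user):
  [0] read 0x2F idx=19: raw=0x3A007 flags P=1 W=1 U=1 S=0
  [1] read 0x3A idx=16: raw=0x3E007 flags P=1 W=1 U=1 S=0
  ⇒ phys 0x3E664  [2 reads]
#2 VA=0x28020F3 (r,kernel):
  [0] read 0x2F idx=20: raw=0x40007 flags P=1 W=1 U=1 S=0
  [1] read 0x40 idx=2: raw=0x42007 flags P=1 W=1 U=1 S=0
  ⇒ phys 0x420F3  [2 reads]
#3 VA=0x60EDF2 (r,kernel):
  [0] read 0x2F idx=3: raw=0x44007 flags P=1 W=1 U=1 S=0
  [1] read 0x44 idx=14: raw=0x46007 flags P=1 W=1 U=1 S=0
  ⇒ phys 0x46DF2  [2 reads]

Entries read for #0: 2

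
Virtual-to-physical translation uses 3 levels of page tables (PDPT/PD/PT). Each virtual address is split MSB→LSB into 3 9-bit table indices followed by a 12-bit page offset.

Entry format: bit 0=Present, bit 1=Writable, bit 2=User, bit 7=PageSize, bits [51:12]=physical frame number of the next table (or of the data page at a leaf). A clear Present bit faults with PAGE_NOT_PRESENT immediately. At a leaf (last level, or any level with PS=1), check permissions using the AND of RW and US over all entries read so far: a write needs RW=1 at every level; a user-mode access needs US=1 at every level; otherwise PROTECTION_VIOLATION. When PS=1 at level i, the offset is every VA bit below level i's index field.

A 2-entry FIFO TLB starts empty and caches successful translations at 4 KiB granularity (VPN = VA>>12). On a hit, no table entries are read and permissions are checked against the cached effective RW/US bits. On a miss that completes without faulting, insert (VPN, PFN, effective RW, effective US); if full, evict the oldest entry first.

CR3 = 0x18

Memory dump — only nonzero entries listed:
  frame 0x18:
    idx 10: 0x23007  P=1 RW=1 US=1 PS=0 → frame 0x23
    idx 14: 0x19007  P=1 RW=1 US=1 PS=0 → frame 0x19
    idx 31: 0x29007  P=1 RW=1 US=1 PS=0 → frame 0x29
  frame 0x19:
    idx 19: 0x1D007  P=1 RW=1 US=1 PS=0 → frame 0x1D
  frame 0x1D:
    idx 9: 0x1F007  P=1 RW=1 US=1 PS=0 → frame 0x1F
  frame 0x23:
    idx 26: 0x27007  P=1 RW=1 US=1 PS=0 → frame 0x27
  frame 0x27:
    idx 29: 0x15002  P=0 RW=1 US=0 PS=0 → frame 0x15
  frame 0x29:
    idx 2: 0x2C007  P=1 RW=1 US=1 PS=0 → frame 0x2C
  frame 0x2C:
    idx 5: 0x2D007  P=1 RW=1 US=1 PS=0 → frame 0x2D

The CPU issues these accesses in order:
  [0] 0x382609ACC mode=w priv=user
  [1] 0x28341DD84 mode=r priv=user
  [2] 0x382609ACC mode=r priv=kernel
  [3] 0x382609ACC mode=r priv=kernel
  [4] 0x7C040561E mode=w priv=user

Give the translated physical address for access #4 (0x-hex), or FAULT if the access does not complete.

Trace:
#0 VA=0x382609ACC (w,user):
  [0] read 0x18 idx=14: raw=0x19007 flags P=1 W=1 U=1 S=0
  [1] read 0x19 idx=19: raw=0x1D007 flags P=1 W=1 U=1 S=0
  [2] read 0x1D idx=9: raw=0x1F007 flags P=1 W=1 U=1 S=0
  ⇒ phys 0x1FACC  [3 reads]
#1 VA=0x28341DD84 (r,user):
  [0] read 0x18 idx=10: raw=0x23007 flags P=1 W=1 U=1 S=0
  [1] read 0x23 idx=26: raw=0x27007 flags P=1 W=1 U=1 S=0
  [2] read 0x27 idx=29: raw=0x15002 flags P=0 W=1 U=0 S=0
  ✗ PAGE_NOT_PRESENT  [3 reads]
#2 VA=0x382609ACC (r,kernel):
  TLB hit vpn=0x382609 → PA=0x1FACC
#3 VA=0x382609ACC (r,kernel):
  TLB hit vpn=0x382609 → PA=0x1FACC
#4 VA=0x7C040561E (w,user):
  [0] read 0x18 idx=31: raw=0x29007 flags P=1 W=1 U=1 S=0
  [1] read 0x29 idx=2: raw=0x2C007 flags P=1 W=1 U=1 S=0
  [2] read 0x2C idx=5: raw=0x2D007 flags P=1 W=1 U=1 S=0
  ⇒ phys 0x2D61E  [3 reads]

Access #4 PA: 0x2D61E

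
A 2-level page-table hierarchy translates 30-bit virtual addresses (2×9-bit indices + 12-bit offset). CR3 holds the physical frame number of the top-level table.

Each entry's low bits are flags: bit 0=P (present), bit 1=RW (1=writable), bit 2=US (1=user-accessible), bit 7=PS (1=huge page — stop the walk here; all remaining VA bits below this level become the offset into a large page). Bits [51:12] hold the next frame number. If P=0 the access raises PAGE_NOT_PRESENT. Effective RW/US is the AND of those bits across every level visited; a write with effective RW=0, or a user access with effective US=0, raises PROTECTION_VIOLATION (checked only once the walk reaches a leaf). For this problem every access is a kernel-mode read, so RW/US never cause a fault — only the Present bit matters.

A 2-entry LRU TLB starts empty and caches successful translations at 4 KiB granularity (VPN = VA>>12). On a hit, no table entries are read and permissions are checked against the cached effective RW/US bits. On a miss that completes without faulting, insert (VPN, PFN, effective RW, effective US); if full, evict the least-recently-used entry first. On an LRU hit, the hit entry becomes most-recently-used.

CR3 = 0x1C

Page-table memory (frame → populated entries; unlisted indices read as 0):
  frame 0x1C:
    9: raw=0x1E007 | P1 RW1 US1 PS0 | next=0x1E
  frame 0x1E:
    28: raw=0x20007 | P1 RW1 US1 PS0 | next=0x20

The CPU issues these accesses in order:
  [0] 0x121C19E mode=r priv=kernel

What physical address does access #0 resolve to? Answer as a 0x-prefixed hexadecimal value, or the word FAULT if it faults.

Trace:
#0 VA=0x121C19E (r,kernel):
  L0: frame=0x1C idx=9 entry=0x1E007 [P=1 RW=1 US=1 PS=0]
  L1: frame=0x1E idx=28 entry=0x20007 [P=1 RW=1 US=1 PS=0]
  ⇒ phys 0x2019E  [2 reads]

Access #0 PA: 0x2019E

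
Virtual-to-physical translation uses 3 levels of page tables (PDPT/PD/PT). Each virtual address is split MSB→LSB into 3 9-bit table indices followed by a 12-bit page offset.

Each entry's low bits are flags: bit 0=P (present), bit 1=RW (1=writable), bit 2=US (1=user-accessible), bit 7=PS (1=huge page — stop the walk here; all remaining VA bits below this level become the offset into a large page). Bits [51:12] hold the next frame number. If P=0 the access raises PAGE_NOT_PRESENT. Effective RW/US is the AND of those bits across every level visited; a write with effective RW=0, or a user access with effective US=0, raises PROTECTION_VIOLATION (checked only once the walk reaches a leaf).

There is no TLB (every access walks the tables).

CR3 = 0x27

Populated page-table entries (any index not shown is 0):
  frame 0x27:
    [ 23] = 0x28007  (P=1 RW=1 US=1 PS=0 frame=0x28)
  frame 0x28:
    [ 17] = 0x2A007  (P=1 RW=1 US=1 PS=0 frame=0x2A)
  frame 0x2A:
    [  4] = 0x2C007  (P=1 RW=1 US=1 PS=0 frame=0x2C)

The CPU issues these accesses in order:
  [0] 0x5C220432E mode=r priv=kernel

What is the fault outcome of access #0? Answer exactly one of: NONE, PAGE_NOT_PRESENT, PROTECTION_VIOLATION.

Per-access translation:
#0 VA=0x5C220432E (r,kernel):
  [0] read 0x27 idx=23: raw=0x28007 flags P=1 W=1 U=1 S=0
  [1] read 0x28 idx=17: raw=0x2A007 flags P=1 W=1 U=1 S=0
  [2] read 0x2A idx=4: raw=0x2C007 flags P=1 W=1 U=1 S=0
  ✓ 0x2C32E  — 3 lookups

Access #0 fault: NONE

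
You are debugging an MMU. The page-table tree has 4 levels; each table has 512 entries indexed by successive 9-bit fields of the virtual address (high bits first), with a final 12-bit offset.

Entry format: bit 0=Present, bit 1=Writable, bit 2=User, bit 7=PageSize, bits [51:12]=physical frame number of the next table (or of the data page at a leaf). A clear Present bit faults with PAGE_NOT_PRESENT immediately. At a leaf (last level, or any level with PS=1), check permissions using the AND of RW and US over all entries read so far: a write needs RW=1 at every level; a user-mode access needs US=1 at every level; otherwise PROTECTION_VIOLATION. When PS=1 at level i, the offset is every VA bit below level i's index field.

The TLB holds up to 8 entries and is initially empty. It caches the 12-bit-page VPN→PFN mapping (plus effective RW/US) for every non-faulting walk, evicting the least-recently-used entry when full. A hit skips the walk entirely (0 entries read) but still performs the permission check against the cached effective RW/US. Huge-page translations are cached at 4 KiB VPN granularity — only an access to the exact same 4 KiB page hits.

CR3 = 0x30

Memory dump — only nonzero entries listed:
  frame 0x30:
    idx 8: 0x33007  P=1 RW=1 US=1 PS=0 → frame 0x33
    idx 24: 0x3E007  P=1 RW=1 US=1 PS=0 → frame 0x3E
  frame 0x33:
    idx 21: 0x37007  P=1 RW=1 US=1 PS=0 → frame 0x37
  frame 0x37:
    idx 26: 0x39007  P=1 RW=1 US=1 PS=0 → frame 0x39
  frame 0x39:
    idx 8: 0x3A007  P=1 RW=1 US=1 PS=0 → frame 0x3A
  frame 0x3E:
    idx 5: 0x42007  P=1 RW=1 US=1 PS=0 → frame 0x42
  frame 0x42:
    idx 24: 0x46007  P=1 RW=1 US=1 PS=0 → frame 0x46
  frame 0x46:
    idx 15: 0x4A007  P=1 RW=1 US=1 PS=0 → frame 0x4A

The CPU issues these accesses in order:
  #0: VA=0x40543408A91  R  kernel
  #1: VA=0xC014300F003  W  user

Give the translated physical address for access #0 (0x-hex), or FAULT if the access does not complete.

Trace:
#0 VA=0x40543408A91 (r,kernel):
  L0: frame=0x30 idx=8 entry=0x33007 [P=1 RW=1 US=1 PS=0]
  L1: frame=0x33 idx=21 entry=0x37007 [P=1 RW=1 US=1 PS=0]
  L2: frame=0x37 idx=26 entry=0x39007 [P=1 RW=1 US=1 PS=0]
  L3: frame=0x39 idx=8 entry=0x3A007 [P=1 RW=1 US=1 PS=0]
  ⇒ phys 0x3AA91  [4 reads]
#1 VA=0xC014300F003 (w,user):
  L0: frame=0x30 idx=24 entry=0x3E007 [P=1 RW=1 US=1 PS=0]
  L1: frame=0x3E idx=5 entry=0x42007 [P=1 RW=1 US=1 PS=0]
  L2: frame=0x42 idx=24 entry=0x46007 [P=1 RW=1 US=1 PS=0]
  L3: frame=0x46 idx=15 entry=0x4A007 [P=1 RW=1 US=1 PS=0]
  ⇒ phys 0x4A003  [4 reads]

Access #0 PA: 0x3AA91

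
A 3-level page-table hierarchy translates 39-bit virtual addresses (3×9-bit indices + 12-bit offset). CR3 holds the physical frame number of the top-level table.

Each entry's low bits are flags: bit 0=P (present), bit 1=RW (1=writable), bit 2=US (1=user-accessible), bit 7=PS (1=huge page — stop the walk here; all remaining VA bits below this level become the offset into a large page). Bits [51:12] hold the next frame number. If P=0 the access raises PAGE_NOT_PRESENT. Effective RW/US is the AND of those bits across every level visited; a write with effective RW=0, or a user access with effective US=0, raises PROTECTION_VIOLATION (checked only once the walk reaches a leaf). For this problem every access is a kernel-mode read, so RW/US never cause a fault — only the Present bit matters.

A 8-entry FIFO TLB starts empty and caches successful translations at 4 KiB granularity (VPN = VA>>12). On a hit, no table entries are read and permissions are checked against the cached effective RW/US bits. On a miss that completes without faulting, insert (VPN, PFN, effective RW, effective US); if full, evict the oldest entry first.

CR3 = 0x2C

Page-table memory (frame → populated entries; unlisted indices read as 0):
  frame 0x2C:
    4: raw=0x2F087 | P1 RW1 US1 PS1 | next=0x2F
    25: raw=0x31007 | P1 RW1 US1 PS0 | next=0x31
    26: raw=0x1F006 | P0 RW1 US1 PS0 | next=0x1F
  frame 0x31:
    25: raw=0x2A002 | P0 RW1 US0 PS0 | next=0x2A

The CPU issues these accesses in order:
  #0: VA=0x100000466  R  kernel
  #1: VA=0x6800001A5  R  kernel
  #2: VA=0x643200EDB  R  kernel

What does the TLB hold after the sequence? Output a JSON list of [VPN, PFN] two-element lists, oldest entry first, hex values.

Trace:
#0 VA=0x100000466 (r,kernel):
  lvl0: tbl 0x2C, slot 4 ⇒ 0x2F087 (P1/RW1/US1/PS1)
  ⇒ phys 0x2F466 (huge @L0)  [1 reads]
#1 VA=0x6800001A5 (r,kernel):
  lvl0: tbl 0x2C, slot 26 ⇒ 0x1F006 (P0/RW1/US1/PS0)
  ⇒ fault: PAGE_NOT_PRESENT  — 1 lookups
#2 VA=0x643200EDB (r,kernel):
  lvl0: tbl 0x2C, slot 25 ⇒ 0x31007 (P1/RW1/US1/PS0)
  lvl1: tbl 0x31, slot 25 ⇒ 0x2A002 (P0/RW1/US0/PS0)
  ⇒ fault: PAGE_NOT_PRESENT  — 2 lookups

TLB: [["0x100000", "0x2F"]]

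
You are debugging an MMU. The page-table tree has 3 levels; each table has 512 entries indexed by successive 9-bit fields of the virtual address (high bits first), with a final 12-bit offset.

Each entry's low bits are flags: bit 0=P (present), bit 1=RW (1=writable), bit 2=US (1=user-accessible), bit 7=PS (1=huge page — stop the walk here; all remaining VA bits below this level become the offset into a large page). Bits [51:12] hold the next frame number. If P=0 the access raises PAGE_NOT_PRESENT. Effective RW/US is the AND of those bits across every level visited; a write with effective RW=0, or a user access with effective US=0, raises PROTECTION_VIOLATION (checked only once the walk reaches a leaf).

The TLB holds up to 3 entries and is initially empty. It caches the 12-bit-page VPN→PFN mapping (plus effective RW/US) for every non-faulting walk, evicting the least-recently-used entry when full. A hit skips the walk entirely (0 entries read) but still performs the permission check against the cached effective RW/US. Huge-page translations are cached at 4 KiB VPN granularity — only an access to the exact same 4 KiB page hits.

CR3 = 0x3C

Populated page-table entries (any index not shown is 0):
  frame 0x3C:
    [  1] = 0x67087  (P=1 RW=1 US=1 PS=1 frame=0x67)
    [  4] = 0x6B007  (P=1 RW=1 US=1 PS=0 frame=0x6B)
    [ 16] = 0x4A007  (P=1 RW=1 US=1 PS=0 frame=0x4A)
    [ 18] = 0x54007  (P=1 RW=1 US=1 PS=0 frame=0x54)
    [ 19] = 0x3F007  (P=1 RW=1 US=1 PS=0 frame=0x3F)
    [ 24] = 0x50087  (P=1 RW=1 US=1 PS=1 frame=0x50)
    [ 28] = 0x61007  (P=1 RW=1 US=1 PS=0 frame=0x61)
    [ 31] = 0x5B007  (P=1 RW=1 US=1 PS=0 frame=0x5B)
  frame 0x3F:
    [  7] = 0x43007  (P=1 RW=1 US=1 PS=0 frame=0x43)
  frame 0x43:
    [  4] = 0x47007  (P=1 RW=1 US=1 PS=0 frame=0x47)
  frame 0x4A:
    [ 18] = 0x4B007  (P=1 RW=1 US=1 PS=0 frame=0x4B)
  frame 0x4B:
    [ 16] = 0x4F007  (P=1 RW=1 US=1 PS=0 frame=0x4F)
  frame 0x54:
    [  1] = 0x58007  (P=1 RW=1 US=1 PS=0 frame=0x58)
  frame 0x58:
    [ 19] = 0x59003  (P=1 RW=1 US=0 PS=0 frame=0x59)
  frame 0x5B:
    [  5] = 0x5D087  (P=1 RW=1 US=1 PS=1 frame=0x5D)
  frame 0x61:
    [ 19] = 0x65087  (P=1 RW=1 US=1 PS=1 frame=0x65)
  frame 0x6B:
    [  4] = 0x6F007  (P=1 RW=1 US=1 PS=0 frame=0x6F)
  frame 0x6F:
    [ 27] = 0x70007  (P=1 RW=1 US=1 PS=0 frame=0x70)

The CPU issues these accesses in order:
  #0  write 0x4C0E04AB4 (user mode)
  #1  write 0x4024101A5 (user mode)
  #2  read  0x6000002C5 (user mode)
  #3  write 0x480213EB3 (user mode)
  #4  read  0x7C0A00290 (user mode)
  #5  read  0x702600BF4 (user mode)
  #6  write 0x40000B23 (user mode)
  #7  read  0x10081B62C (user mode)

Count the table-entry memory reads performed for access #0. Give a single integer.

Per-access translation:
#0 VA=0x4C0E04AB4 (w,user):
  L0 @0x3C[19] → 0x3F007  P=1,RW=1,US=1,PS=0
  L1 @0x3F[7] → 0x43007  P=1,RW=1,US=1,PS=0
  L2 @0x43[4] → 0x47007  P=1,RW=1,US=1,PS=0
  ✓ 0x47AB4  — 3 lookups
#1 VA=0x4024101A5 (w,user):
  L0 @0x3C[16] → 0x4A007  P=1,RW=1,US=1,PS=0
  L1 @0x4A[18] → 0x4B007  P=1,RW=1,US=1,PS=0
  L2 @0x4B[16] → 0x4F007  P=1,RW=1,US=1,PS=0
  ✓ 0x4F1A5  — 3 lookups
#2 VA=0x6000002C5 (r,user):
  L0 @0x3C[24] → 0x50087  P=1,RW=1,US=1,PS=1
  ✓ 0x502C5 (huge @L0)  — 1 lookups
#3 VA=0x480213EB3 (w,user):
  L0 @0x3C[18] → 0x54007  P=1,RW=1,US=1,PS=0
  L1 @0x54[1] → 0x58007  P=1,RW=1,US=1,PS=0
  L2 @0x58[19] → 0x59003  P=1,RW=1,US=0,PS=0
  → PROTECTION_VIOLATION  (3 entries read)
#4 VA=0x7C0A00290 (r,user):
  L0 @0x3C[31] → 0x5B007  P=1,RW=1,US=1,PS=0
  L1 @0x5B[5] → 0x5D087  P=1,RW=1,US=1,PS=1
  ✓ 0x5D290 (huge @L1)  — 2 lookups
#5 VA=0x702600BF4 (r,user):
  L0 @0x3C[28] → 0x61007  P=1,RW=1,US=1,PS=0
  L1 @0x61[19] → 0x65087  P=1,RW=1,US=1,PS=1
  ✓ 0x65BF4 (huge @L1)  — 2 lookups
#6 VA=0x40000B23 (w,user):
  L0 @0x3C[1] → 0x67087  P=1,RW=1,US=1,PS=1
  ✓ 0x67B23 (huge @L0)  — 1 lookups
#7 VA=0x10081B62C (r,user):
  L0 @0x3C[4] → 0x6B007  P=1,RW=1,US=1,PS=0
  L1 @0x6B[4] → 0x6F007  P=1,RW=1,US=1,PS=0
  L2 @0x6F[27] → 0x70007  P=1,RW=1,US=1,PS=0
  ✓ 0x7062C  — 3 lookups

Entries read for #0: 3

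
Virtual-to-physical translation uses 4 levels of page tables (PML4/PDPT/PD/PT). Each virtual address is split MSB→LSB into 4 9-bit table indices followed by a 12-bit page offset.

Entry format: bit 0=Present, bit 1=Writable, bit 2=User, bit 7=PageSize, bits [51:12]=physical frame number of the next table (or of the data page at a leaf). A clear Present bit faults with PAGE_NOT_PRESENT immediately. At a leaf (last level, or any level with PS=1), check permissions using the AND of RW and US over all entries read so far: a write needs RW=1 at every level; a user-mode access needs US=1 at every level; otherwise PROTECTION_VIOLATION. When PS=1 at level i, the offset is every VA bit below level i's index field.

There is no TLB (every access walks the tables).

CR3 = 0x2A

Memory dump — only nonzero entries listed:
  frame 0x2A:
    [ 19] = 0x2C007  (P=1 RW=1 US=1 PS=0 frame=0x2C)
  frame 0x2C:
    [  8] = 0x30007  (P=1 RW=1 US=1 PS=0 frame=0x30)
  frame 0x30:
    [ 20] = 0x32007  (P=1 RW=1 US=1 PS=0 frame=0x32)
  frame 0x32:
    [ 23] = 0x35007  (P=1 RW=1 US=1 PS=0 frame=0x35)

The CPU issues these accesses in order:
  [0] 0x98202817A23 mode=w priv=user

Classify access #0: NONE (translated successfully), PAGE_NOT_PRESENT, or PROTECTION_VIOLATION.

Walk each access:
#0 VA=0x98202817A23 (w,user):
  [0] read 0x2A idx=19: raw=0x2C007 flags P=1 W=1 U=1 S=0
  [1] read 0x2C idx=8: raw=0x30007 flags P=1 W=1 U=1 S=0
  [2] read 0x30 idx=20: raw=0x32007 flags P=1 W=1 U=1 S=0
  [3] read 0x32 idx=23: raw=0x35007 flags P=1 W=1 U=1 S=0
  ✓ 0x35A23  — 4 lookups

Access #0 fault: NONE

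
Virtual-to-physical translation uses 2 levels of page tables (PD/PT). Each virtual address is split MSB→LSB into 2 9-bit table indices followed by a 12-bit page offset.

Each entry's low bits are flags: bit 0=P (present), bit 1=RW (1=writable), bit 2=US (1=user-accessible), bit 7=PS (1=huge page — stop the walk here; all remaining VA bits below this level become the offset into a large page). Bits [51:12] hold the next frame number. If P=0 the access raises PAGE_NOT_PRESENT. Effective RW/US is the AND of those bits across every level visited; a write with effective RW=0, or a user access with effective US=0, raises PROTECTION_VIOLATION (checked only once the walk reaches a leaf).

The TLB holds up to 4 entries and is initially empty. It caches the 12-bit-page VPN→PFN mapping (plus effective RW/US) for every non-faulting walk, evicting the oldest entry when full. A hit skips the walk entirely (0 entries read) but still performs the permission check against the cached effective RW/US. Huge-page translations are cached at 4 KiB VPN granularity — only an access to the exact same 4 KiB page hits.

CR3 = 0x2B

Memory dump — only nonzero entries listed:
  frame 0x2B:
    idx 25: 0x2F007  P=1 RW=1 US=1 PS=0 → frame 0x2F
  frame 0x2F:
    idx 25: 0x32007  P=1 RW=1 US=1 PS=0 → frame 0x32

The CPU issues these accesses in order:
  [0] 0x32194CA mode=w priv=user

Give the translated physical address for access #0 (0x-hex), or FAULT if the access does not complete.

Walk each access:
#0 VA=0x32194CA (w,user):
  [0] read 0x2B idx=25: raw=0x2F007 flags P=1 W=1 U=1 S=0
  [1] read 0x2F idx=25: raw=0x32007 flags P=1 W=1 U=1 S=0
  → PA=0x324CA  (2 entries read)

Access #0 PA: 0x324CA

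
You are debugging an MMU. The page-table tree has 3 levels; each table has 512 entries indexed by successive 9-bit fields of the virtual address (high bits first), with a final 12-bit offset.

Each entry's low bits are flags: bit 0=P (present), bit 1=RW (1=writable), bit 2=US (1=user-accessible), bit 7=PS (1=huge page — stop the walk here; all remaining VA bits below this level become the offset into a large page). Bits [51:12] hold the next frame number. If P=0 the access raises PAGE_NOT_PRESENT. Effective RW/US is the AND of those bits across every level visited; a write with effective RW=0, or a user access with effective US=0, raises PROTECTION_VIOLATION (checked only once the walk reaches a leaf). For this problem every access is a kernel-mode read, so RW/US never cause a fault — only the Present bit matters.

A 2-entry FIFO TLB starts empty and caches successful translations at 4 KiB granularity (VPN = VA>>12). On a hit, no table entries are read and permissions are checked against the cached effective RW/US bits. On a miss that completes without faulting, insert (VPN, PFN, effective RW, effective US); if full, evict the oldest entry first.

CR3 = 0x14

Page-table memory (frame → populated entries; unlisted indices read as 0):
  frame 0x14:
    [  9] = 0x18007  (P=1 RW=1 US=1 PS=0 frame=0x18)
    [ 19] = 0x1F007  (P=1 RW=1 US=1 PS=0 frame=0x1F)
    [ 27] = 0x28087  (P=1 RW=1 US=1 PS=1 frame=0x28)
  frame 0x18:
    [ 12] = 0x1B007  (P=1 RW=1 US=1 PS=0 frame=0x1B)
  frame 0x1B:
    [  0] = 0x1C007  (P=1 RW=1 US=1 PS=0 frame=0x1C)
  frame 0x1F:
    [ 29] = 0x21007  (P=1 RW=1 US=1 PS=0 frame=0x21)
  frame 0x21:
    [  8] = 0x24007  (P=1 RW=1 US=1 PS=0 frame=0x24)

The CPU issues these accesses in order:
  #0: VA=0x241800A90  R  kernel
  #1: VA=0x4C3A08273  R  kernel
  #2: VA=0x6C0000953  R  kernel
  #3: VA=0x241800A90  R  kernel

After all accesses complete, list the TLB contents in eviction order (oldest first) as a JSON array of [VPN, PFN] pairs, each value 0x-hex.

Walk each access:
#0 VA=0x241800A90 (r,kernel):
  lvl0: tbl 0x14, slot 9 ⇒ 0x18007 (P1/RW1/US1/PS0)
  lvl1: tbl 0x18, slot 12 ⇒ 0x1B007 (P1/RW1/US1/PS0)
  lvl2: tbl 0x1B, slot 0 ⇒ 0x1C007 (P1/RW1/US1/PS0)
  ✓ 0x1CA90  — 3 lookups
#1 VA=0x4C3A08273 (r,kernel):
  lvl0: tbl 0x14, slot 19 ⇒ 0x1F007 (P1/RW1/US1/PS0)
  lvl1: tbl 0x1F, slot 29 ⇒ 0x21007 (P1/RW1/US1/PS0)
  lvl2: tbl 0x21, slot 8 ⇒ 0x24007 (P1/RW1/US1/PS0)
  ✓ 0x24273  — 3 lookups
#2 VA=0x6C0000953 (r,kernel):
  lvl0: tbl 0x14, slot 27 ⇒ 0x28087 (P1/RW1/US1/PS1)
  ✓ 0x28953 (huge @L0)  — 1 lookups
#3 VA=0x241800A90 (r,kernel):
  lvl0: tbl 0x14, slot 9 ⇒ 0x18007 (P1/RW1/US1/PS0)
  lvl1: tbl 0x18, slot 12 ⇒ 0x1B007 (P1/RW1/US1/PS0)
  lvl2: tbl 0x1B, slot 0 ⇒ 0x1C007 (P1/RW1/US1/PS0)
  ✓ 0x1CA90  — 3 lookups

TLB: [["0x6C0000", "0x28"], ["0x241800", "0x1C"]]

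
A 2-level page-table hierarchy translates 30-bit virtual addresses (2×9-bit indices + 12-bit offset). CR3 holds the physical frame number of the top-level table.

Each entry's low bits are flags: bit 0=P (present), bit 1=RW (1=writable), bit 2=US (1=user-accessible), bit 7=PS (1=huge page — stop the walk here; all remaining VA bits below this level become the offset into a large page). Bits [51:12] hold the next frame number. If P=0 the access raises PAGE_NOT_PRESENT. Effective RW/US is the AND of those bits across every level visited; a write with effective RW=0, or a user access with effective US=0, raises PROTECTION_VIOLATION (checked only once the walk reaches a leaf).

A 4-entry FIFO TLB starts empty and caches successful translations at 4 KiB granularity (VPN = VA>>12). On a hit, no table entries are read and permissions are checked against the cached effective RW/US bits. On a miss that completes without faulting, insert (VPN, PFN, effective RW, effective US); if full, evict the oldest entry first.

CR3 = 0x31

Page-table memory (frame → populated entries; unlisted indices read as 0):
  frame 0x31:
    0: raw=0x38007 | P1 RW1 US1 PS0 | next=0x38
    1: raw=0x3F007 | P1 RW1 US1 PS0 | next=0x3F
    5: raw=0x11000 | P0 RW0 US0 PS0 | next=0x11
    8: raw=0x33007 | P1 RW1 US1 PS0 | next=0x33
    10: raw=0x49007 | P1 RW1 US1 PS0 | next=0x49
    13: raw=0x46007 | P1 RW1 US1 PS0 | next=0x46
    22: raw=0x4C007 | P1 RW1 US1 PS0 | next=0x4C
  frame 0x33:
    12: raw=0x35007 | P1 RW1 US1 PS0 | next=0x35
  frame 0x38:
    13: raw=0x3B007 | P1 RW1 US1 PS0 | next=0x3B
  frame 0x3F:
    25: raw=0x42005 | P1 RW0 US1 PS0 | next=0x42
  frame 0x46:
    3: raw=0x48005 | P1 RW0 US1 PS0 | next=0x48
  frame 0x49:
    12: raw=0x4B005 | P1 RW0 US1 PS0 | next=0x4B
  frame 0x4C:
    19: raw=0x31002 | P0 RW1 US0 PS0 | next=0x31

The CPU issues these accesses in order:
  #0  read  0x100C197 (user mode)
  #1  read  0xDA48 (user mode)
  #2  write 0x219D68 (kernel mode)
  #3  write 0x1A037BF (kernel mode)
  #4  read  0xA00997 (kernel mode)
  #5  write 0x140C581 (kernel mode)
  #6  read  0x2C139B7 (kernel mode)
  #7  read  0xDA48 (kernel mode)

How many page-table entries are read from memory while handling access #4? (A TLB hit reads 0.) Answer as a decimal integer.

Walk each access:
#0 VA=0x100C197 (r,user):
  L0: frame=0x31 idx=8 entry=0x33007 [P=1 RW=1 US=1 PS=0]
  L1: frame=0x33 idx=12 entry=0x35007 [P=1 RW=1 US=1 PS=0]
  ⇒ phys 0x35197  [2 reads]
#1 VA=0xDA48 (r,user):
  L0: frame=0x31 idx=0 entry=0x38007 [P=1 RW=1 US=1 PS=0]
  L1: frame=0x38 idx=13 entry=0x3B007 [P=1 RW=1 US=1 PS=0]
  ⇒ phys 0x3BA48  [2 reads]
#2 VA=0x219D68 (w,kernel):
  L0: frame=0x31 idx=1 entry=0x3F007 [P=1 RW=1 US=1 PS=0]
  L1: frame=0x3F idx=25 entry=0x42005 [P=1 RW=0 US=1 PS=0]
  ✗ PROTECTION_VIOLATION  [2 reads]
#3 VA=0x1A037BF (w,kernel):
  L0: frame=0x31 idx=13 entry=0x46007 [P=1 RW=1 US=1 PS=0]
  L1: frame=0x46 idx=3 entry=0x48005 [P=1 RW=0 US=1 PS=0]
  ✗ PROTECTION_VIOLATION  [2 reads]
#4 VA=0xA00997 (r,kernel):
  L0: frame=0x31 idx=5 entry=0x11000 [P=0 RW=0 US=0 PS=0]
  ✗ PAGE_NOT_PRESENT  [1 reads]
#5 VA=0x140C581 (w,kernel):
  L0: frame=0x31 idx=10 entry=0x49007 [P=1 RW=1 US=1 PS=0]
  L1: frame=0x49 idx=12 entry=0x4B005 [P=1 RW=0 US=1 PS=0]
  ✗ PROTECTION_VIOLATION  [2 reads]
#6 VA=0x2C139B7 (r,kernel):
  L0: frame=0x31 idx=22 entry=0x4C007 [P=1 RW=1 US=1 PS=0]
  L1: frame=0x4C idx=19 entry=0x31002 [P=0 RW=1 US=0 PS=0]
  ✗ PAGE_NOT_PRESENT  [2 reads]
#7 VA=0xDA48 (r,kernel):
  TLB hit vpn=0xD → PA=0x3BA48

Entries read for #4: 1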